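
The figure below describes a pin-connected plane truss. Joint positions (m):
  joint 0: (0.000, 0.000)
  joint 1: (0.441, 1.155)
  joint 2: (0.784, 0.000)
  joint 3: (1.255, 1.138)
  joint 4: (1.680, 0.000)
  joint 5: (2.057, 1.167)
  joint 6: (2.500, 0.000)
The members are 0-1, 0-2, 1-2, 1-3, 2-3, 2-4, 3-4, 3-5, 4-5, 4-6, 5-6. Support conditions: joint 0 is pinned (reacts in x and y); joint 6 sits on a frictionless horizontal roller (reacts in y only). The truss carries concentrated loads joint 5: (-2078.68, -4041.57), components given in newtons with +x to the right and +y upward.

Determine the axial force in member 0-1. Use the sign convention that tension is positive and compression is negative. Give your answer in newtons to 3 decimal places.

N=7 nodes, M=11 members, R=3 reactions → 2N=14, M+R=14
member 0 (0-1): L=1.2363, (cx,cy)=(0.3567,0.9342)
member 1 (0-2): L=0.7840, (cx,cy)=(1.0000,0.0000)
member 2 (1-2): L=1.2049, (cx,cy)=(0.2847,-0.9586)
member 3 (1-3): L=0.8142, (cx,cy)=(0.9998,-0.0209)
member 4 (2-3): L=1.2316, (cx,cy)=(0.3824,0.9240)
member 5 (2-4): L=0.8960, (cx,cy)=(1.0000,0.0000)
member 6 (3-4): L=1.2148, (cx,cy)=(0.3499,-0.9368)
member 7 (3-5): L=0.8025, (cx,cy)=(0.9993,0.0361)
member 8 (4-5): L=1.2264, (cx,cy)=(0.3074,0.9516)
member 9 (4-6): L=0.8200, (cx,cy)=(1.0000,0.0000)
member 10 (5-6): L=1.2483, (cx,cy)=(0.3549,-0.9349)
solve A·x = −loads:
  F[0-1] = -1805.2460 N (compression)
  F[0-2] = -1434.7459 N (compression)
  F[1-2] = +1784.3854 N (tension)
  F[1-3] = -1152.1672 N (compression)
  F[2-3] = -1851.2717 N (compression)
  F[2-4] = -218.7942 N (compression)
  F[3-4] = +1705.4470 N (tension)
  F[3-5] = -2458.1591 N (compression)
  F[4-5] = -1678.9651 N (compression)
  F[4-6] = +894.0006 N (tension)
  F[5-6] = -2519.0514 N (compression)
  Rx@0 = +2078.6800 N
  Ry@0 = +1686.4940 N
  Ry@6 = +2355.0760 N

-1805.246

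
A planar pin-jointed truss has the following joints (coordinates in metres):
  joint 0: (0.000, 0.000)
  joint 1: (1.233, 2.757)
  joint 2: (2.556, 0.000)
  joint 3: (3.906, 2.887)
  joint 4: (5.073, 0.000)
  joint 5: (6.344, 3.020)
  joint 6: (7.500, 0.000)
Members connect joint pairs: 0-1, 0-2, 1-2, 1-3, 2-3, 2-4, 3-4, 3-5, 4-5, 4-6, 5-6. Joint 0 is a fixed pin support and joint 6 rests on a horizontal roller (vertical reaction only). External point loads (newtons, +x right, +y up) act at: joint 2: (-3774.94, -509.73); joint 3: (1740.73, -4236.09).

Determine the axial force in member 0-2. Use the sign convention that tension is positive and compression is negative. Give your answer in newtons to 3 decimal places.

N=7 nodes, M=11 members, R=3 reactions → 2N=14, M+R=14
member 0 (0-1): L=3.0202, (cx,cy)=(0.4083,0.9129)
member 1 (0-2): L=2.5560, (cx,cy)=(1.0000,0.0000)
member 2 (1-2): L=3.0580, (cx,cy)=(0.4326,-0.9016)
member 3 (1-3): L=2.6762, (cx,cy)=(0.9988,0.0486)
member 4 (2-3): L=3.1870, (cx,cy)=(0.4236,0.9059)
member 5 (2-4): L=2.5170, (cx,cy)=(1.0000,0.0000)
member 6 (3-4): L=3.1139, (cx,cy)=(0.3748,-0.9271)
member 7 (3-5): L=2.4416, (cx,cy)=(0.9985,0.0545)
member 8 (4-5): L=3.2766, (cx,cy)=(0.3879,0.9217)
member 9 (4-6): L=2.4270, (cx,cy)=(1.0000,0.0000)
member 10 (5-6): L=3.2337, (cx,cy)=(0.3575,-0.9339)
solve A·x = −loads:
  F[0-1] = -1857.7552 N (compression)
  F[0-2] = -1275.7682 N (compression)
  F[1-2] = +1798.1563 N (tension)
  F[1-3] = -1538.2038 N (compression)
  F[2-3] = -1226.9435 N (compression)
  F[2-4] = +3796.8384 N (tension)
  F[3-4] = -3437.3033 N (compression)
  F[3-5] = -2512.3852 N (compression)
  F[4-5] = +3457.5199 N (tension)
  F[4-6] = +1167.4592 N (tension)
  F[5-6] = -3265.7426 N (compression)
  Rx@0 = +2034.2100 N
  Ry@0 = +1695.8833 N
  Ry@6 = +3049.9367 N

-1275.768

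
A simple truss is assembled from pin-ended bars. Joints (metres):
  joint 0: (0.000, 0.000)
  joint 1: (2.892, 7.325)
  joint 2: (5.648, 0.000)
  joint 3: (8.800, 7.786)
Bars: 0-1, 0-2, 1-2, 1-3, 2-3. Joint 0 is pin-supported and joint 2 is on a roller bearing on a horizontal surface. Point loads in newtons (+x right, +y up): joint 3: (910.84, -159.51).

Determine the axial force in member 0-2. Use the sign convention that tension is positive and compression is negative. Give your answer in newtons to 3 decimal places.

379.956

N=4 nodes, M=5 members, R=3 reactions → 2N=8, M+R=8
member 0 (0-1): L=7.8752, (cx,cy)=(0.3672,0.9301)
member 1 (0-2): L=5.6480, (cx,cy)=(1.0000,0.0000)
member 2 (1-2): L=7.8263, (cx,cy)=(0.3521,-0.9359)
member 3 (1-3): L=5.9260, (cx,cy)=(0.9970,0.0778)
member 4 (2-3): L=8.3998, (cx,cy)=(0.3752,0.9269)
solve A·x = −loads:
  F[0-1] = +1445.6548 N (tension)
  F[0-2] = +379.9562 N (tension)
  F[1-2] = -1352.7015 N (compression)
  F[1-3] = +1010.2932 N (tension)
  F[2-3] = -256.8752 N (compression)
  Rx@0 = -910.8400 N
  Ry@0 = -1344.6487 N
  Ry@2 = +1504.1587 N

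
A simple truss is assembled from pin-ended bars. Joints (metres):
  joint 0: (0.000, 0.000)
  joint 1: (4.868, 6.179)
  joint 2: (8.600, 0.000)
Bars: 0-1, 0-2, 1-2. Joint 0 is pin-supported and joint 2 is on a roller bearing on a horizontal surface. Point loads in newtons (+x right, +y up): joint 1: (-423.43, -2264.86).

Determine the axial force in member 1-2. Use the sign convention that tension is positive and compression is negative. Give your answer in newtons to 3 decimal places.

N=3 nodes, M=3 members, R=3 reactions → 2N=6, M+R=6
member 0 (0-1): L=7.8662, (cx,cy)=(0.6188,0.7855)
member 1 (0-2): L=8.6000, (cx,cy)=(1.0000,0.0000)
member 2 (1-2): L=7.2186, (cx,cy)=(0.5170,-0.8560)
solve A·x = −loads:
  F[0-1] = -1638.5186 N (compression)
  F[0-2] = +590.5647 N (tension)
  F[1-2] = -1142.2930 N (compression)
  Rx@0 = +423.4300 N
  Ry@0 = +1287.0734 N
  Ry@2 = +977.7866 N

-1142.293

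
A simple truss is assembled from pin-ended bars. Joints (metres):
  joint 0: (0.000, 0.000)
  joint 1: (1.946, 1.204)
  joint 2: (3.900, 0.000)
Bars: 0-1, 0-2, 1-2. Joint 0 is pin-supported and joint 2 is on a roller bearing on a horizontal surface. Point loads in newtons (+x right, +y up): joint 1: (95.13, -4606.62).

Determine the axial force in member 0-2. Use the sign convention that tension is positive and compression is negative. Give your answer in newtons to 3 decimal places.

N=3 nodes, M=3 members, R=3 reactions → 2N=6, M+R=6
member 0 (0-1): L=2.2883, (cx,cy)=(0.8504,0.5261)
member 1 (0-2): L=3.9000, (cx,cy)=(1.0000,0.0000)
member 2 (1-2): L=2.2952, (cx,cy)=(0.8514,-0.5246)
solve A·x = −loads:
  F[0-1] = -4330.8799 N (compression)
  F[0-2] = +3778.0908 N (tension)
  F[1-2] = -4437.7177 N (compression)
  Rx@0 = -95.1300 N
  Ry@0 = +2278.6664 N
  Ry@2 = +2327.9536 N

3778.091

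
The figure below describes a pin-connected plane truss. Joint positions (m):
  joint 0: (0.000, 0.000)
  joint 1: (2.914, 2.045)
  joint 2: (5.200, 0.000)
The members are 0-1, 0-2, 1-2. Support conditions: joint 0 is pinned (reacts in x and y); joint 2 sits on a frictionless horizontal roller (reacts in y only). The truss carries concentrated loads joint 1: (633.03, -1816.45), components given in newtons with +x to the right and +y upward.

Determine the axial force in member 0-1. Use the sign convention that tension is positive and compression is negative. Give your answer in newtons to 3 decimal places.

N=3 nodes, M=3 members, R=3 reactions → 2N=6, M+R=6
member 0 (0-1): L=3.5600, (cx,cy)=(0.8185,0.5744)
member 1 (0-2): L=5.2000, (cx,cy)=(1.0000,0.0000)
member 2 (1-2): L=3.0672, (cx,cy)=(0.7453,-0.6667)
solve A·x = −loads:
  F[0-1] = -956.7335 N (compression)
  F[0-2] = +1416.1595 N (tension)
  F[1-2] = -1900.1176 N (compression)
  Rx@0 = -633.0300 N
  Ry@0 = +549.5881 N
  Ry@2 = +1266.8619 N

-956.733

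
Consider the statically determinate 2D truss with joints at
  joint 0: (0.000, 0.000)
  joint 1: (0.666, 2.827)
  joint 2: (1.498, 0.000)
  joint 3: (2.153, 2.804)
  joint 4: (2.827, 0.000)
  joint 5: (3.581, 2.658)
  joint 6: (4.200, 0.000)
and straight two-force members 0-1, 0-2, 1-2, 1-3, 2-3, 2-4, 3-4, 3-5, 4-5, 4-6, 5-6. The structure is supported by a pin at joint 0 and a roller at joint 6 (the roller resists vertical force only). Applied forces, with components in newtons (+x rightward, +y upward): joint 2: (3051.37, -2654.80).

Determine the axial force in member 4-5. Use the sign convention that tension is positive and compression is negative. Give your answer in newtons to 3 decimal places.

N=7 nodes, M=11 members, R=3 reactions → 2N=14, M+R=14
member 0 (0-1): L=2.9044, (cx,cy)=(0.2293,0.9734)
member 1 (0-2): L=1.4980, (cx,cy)=(1.0000,0.0000)
member 2 (1-2): L=2.9469, (cx,cy)=(0.2823,-0.9593)
member 3 (1-3): L=1.4872, (cx,cy)=(0.9999,-0.0155)
member 4 (2-3): L=2.8795, (cx,cy)=(0.2275,0.9738)
member 5 (2-4): L=1.3290, (cx,cy)=(1.0000,0.0000)
member 6 (3-4): L=2.8839, (cx,cy)=(0.2337,-0.9723)
member 7 (3-5): L=1.4354, (cx,cy)=(0.9948,-0.1017)
member 8 (4-5): L=2.7629, (cx,cy)=(0.2729,0.9620)
member 9 (4-6): L=1.3730, (cx,cy)=(1.0000,0.0000)
member 10 (5-6): L=2.7291, (cx,cy)=(0.2268,-0.9739)
solve A·x = −loads:
  F[0-1] = -1754.6766 N (compression)
  F[0-2] = +3453.7314 N (tension)
  F[1-2] = +1795.0102 N (tension)
  F[1-3] = -909.2583 N (compression)
  F[2-3] = +957.9288 N (tension)
  F[2-4] = +691.2484 N (tension)
  F[3-4] = -923.8668 N (compression)
  F[3-5] = -477.8058 N (compression)
  F[4-5] = +933.7237 N (tension)
  F[4-6] = +220.5109 N (tension)
  F[5-6] = -972.2162 N (compression)
  Rx@0 = -3051.3700 N
  Ry@0 = +1707.9213 N
  Ry@6 = +946.8787 N

933.724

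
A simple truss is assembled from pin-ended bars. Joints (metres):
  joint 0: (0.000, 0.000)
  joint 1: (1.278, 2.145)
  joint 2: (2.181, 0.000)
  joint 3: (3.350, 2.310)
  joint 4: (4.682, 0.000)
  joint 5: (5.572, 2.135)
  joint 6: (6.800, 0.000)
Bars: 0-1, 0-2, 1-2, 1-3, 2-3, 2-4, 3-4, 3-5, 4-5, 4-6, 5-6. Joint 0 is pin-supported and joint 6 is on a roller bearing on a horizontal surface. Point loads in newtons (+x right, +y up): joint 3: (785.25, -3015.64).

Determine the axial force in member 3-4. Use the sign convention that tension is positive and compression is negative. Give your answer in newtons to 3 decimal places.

-1869.837

N=7 nodes, M=11 members, R=3 reactions → 2N=14, M+R=14
member 0 (0-1): L=2.4969, (cx,cy)=(0.5118,0.8591)
member 1 (0-2): L=2.1810, (cx,cy)=(1.0000,0.0000)
member 2 (1-2): L=2.3273, (cx,cy)=(0.3880,-0.9217)
member 3 (1-3): L=2.0786, (cx,cy)=(0.9968,0.0794)
member 4 (2-3): L=2.5889, (cx,cy)=(0.4515,0.8923)
member 5 (2-4): L=2.5010, (cx,cy)=(1.0000,0.0000)
member 6 (3-4): L=2.6665, (cx,cy)=(0.4995,-0.8663)
member 7 (3-5): L=2.2289, (cx,cy)=(0.9969,-0.0785)
member 8 (4-5): L=2.3131, (cx,cy)=(0.3848,0.9230)
member 9 (4-6): L=2.1180, (cx,cy)=(1.0000,0.0000)
member 10 (5-6): L=2.4630, (cx,cy)=(0.4986,-0.8668)
solve A·x = −loads:
  F[0-1] = -1470.4581 N (compression)
  F[0-2] = +1537.8936 N (tension)
  F[1-2] = +1263.2357 N (tension)
  F[1-3] = -1246.7125 N (compression)
  F[2-3] = -1304.8681 N (compression)
  F[2-4] = +2617.2211 N (tension)
  F[3-4] = -1869.8372 N (compression)
  F[3-5] = -1688.3979 N (compression)
  F[4-5] = +1754.9440 N (tension)
  F[4-6] = +1007.9379 N (tension)
  F[5-6] = -2021.5948 N (compression)
  Rx@0 = -785.2500 N
  Ry@0 = +1263.2398 N
  Ry@6 = +1752.4002 N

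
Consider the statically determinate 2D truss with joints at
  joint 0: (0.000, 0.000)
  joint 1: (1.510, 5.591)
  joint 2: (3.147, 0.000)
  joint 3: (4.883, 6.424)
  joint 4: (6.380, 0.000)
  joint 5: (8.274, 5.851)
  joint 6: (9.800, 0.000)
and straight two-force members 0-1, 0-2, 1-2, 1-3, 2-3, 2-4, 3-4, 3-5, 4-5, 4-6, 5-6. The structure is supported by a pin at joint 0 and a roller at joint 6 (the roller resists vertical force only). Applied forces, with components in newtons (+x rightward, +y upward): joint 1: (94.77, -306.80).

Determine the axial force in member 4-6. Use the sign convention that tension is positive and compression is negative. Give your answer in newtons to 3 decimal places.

N=7 nodes, M=11 members, R=3 reactions → 2N=14, M+R=14
member 0 (0-1): L=5.7913, (cx,cy)=(0.2607,0.9654)
member 1 (0-2): L=3.1470, (cx,cy)=(1.0000,0.0000)
member 2 (1-2): L=5.8257, (cx,cy)=(0.2810,-0.9597)
member 3 (1-3): L=3.4743, (cx,cy)=(0.9708,0.2398)
member 4 (2-3): L=6.6544, (cx,cy)=(0.2609,0.9654)
member 5 (2-4): L=3.2330, (cx,cy)=(1.0000,0.0000)
member 6 (3-4): L=6.5961, (cx,cy)=(0.2270,-0.9739)
member 7 (3-5): L=3.4391, (cx,cy)=(0.9860,-0.1666)
member 8 (4-5): L=6.1499, (cx,cy)=(0.3080,0.9514)
member 9 (4-6): L=3.4200, (cx,cy)=(1.0000,0.0000)
member 10 (5-6): L=6.0467, (cx,cy)=(0.2524,-0.9676)
solve A·x = −loads:
  F[0-1] = -212.8219 N (compression)
  F[0-2] = +150.2601 N (tension)
  F[1-2] = -134.5325 N (compression)
  F[1-3] = -115.8358 N (compression)
  F[2-3] = +133.7434 N (tension)
  F[2-4] = +77.5664 N (tension)
  F[3-4] = -94.3103 N (compression)
  F[3-5] = -56.9587 N (compression)
  F[4-5] = +96.5417 N (tension)
  F[4-6] = +26.4304 N (tension)
  F[5-6] = -104.7295 N (compression)
  Rx@0 = -94.7700 N
  Ry@0 = +205.4605 N
  Ry@6 = +101.3395 N

26.430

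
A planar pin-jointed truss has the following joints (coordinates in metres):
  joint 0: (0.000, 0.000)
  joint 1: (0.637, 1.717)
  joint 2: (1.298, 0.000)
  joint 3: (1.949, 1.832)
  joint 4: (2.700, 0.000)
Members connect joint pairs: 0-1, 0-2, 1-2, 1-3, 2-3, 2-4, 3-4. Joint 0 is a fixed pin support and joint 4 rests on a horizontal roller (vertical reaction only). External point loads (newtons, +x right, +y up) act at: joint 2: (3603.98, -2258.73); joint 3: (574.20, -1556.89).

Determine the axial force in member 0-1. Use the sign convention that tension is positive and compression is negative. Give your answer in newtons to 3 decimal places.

N=5 nodes, M=7 members, R=3 reactions → 2N=10, M+R=10
member 0 (0-1): L=1.8314, (cx,cy)=(0.3478,0.9376)
member 1 (0-2): L=1.2980, (cx,cy)=(1.0000,0.0000)
member 2 (1-2): L=1.8398, (cx,cy)=(0.3593,-0.9332)
member 3 (1-3): L=1.3170, (cx,cy)=(0.9962,0.0873)
member 4 (2-3): L=1.9442, (cx,cy)=(0.3348,0.9423)
member 5 (2-4): L=1.4020, (cx,cy)=(1.0000,0.0000)
member 6 (3-4): L=1.9800, (cx,cy)=(0.3793,-0.9253)
solve A·x = −loads:
  F[0-1] = -1297.3146 N (compression)
  F[0-2] = +4629.4250 N (tension)
  F[1-2] = +1219.7830 N (tension)
  F[1-3] = -892.8874 N (compression)
  F[2-3] = +1189.0228 N (tension)
  F[2-4] = +1065.5480 N (tension)
  F[3-4] = -2809.2382 N (compression)
  Rx@0 = -4178.1800 N
  Ry@0 = +1216.3072 N
  Ry@4 = +2599.3128 N

-1297.315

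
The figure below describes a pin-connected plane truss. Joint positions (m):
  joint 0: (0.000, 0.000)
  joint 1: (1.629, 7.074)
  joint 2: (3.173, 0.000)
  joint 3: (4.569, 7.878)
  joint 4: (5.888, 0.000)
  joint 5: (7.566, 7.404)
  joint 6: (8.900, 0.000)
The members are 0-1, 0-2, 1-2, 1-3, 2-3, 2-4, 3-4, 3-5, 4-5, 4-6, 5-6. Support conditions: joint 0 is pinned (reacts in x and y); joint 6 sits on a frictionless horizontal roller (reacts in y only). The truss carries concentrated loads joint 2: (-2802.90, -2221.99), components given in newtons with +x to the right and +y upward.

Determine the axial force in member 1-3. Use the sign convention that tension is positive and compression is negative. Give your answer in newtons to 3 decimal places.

N=7 nodes, M=11 members, R=3 reactions → 2N=14, M+R=14
member 0 (0-1): L=7.2591, (cx,cy)=(0.2244,0.9745)
member 1 (0-2): L=3.1730, (cx,cy)=(1.0000,0.0000)
member 2 (1-2): L=7.2405, (cx,cy)=(0.2132,-0.9770)
member 3 (1-3): L=3.0480, (cx,cy)=(0.9646,0.2638)
member 4 (2-3): L=8.0007, (cx,cy)=(0.1745,0.9847)
member 5 (2-4): L=2.7150, (cx,cy)=(1.0000,0.0000)
member 6 (3-4): L=7.9877, (cx,cy)=(0.1651,-0.9863)
member 7 (3-5): L=3.0343, (cx,cy)=(0.9877,-0.1562)
member 8 (4-5): L=7.5918, (cx,cy)=(0.2210,0.9753)
member 9 (4-6): L=3.0120, (cx,cy)=(1.0000,0.0000)
member 10 (5-6): L=7.5232, (cx,cy)=(0.1773,-0.9842)
solve A·x = −loads:
  F[0-1] = -1467.2341 N (compression)
  F[0-2] = -2473.6428 N (compression)
  F[1-2] = +1294.0716 N (tension)
  F[1-3] = -627.4324 N (compression)
  F[2-3] = +972.6030 N (tension)
  F[2-4] = +435.5062 N (tension)
  F[3-4] = -753.3136 N (compression)
  F[3-5] = -314.9787 N (compression)
  F[4-5] = +761.8138 N (tension)
  F[4-6] = +142.7288 N (tension)
  F[5-6] = -804.9321 N (compression)
  Rx@0 = +2802.9000 N
  Ry@0 = +1429.8131 N
  Ry@6 = +792.1769 N

-627.432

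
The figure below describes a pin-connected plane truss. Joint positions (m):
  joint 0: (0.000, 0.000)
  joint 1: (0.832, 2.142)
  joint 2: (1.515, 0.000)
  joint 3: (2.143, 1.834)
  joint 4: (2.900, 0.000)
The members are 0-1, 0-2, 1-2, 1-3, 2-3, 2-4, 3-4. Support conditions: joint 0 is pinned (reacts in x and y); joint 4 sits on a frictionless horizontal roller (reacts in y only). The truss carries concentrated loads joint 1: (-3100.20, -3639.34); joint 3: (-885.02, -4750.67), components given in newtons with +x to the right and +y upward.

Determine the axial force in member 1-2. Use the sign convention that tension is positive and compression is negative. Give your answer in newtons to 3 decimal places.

3321.227

N=5 nodes, M=7 members, R=3 reactions → 2N=10, M+R=10
member 0 (0-1): L=2.2979, (cx,cy)=(0.3621,0.9322)
member 1 (0-2): L=1.5150, (cx,cy)=(1.0000,0.0000)
member 2 (1-2): L=2.2483, (cx,cy)=(0.3038,-0.9527)
member 3 (1-3): L=1.3467, (cx,cy)=(0.9735,-0.2287)
member 4 (2-3): L=1.9385, (cx,cy)=(0.3240,0.9461)
member 5 (2-4): L=1.3850, (cx,cy)=(1.0000,0.0000)
member 6 (3-4): L=1.9841, (cx,cy)=(0.3815,-0.9244)
solve A·x = −loads:
  F[0-1] = -7171.4572 N (compression)
  F[0-2] = -1388.6632 N (compression)
  F[1-2] = +3321.2274 N (tension)
  F[1-3] = -519.0741 N (compression)
  F[2-3] = -3344.6294 N (compression)
  F[2-4] = +703.8056 N (tension)
  F[3-4] = -1844.6660 N (compression)
  Rx@0 = +3985.2200 N
  Ry@0 = +6684.8853 N
  Ry@4 = +1705.1247 N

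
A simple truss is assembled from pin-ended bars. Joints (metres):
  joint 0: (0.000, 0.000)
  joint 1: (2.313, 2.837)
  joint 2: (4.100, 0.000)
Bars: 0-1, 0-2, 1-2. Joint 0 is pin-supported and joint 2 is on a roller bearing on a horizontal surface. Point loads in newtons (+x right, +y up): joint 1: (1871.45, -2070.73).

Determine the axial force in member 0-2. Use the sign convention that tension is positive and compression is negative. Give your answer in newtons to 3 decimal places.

1551.513

N=3 nodes, M=3 members, R=3 reactions → 2N=6, M+R=6
member 0 (0-1): L=3.6604, (cx,cy)=(0.6319,0.7751)
member 1 (0-2): L=4.1000, (cx,cy)=(1.0000,0.0000)
member 2 (1-2): L=3.3529, (cx,cy)=(0.5330,-0.8461)
solve A·x = −loads:
  F[0-1] = +506.3106 N (tension)
  F[0-2] = +1551.5134 N (tension)
  F[1-2] = -2911.0627 N (compression)
  Rx@0 = -1871.4500 N
  Ry@0 = -392.4169 N
  Ry@2 = +2463.1469 N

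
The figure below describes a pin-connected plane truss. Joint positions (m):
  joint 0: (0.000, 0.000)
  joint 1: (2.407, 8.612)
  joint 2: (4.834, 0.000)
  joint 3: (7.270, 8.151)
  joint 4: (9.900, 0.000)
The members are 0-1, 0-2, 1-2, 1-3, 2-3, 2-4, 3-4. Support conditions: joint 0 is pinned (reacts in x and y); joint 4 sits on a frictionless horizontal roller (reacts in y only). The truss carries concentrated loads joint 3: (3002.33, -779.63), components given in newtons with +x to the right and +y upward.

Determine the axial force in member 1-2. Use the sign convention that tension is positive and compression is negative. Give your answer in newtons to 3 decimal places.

-2481.665

N=5 nodes, M=7 members, R=3 reactions → 2N=10, M+R=10
member 0 (0-1): L=8.9420, (cx,cy)=(0.2692,0.9631)
member 1 (0-2): L=4.8340, (cx,cy)=(1.0000,0.0000)
member 2 (1-2): L=8.9475, (cx,cy)=(0.2713,-0.9625)
member 3 (1-3): L=4.8848, (cx,cy)=(0.9955,-0.0944)
member 4 (2-3): L=8.5072, (cx,cy)=(0.2863,0.9581)
member 5 (2-4): L=5.0660, (cx,cy)=(1.0000,0.0000)
member 6 (3-4): L=8.5648, (cx,cy)=(0.3071,-0.9517)
solve A·x = −loads:
  F[0-1] = +2351.6009 N (tension)
  F[0-2] = +2369.3313 N (tension)
  F[1-2] = -2481.6650 N (compression)
  F[1-3] = +1312.0072 N (tension)
  F[2-3] = +2493.0153 N (tension)
  F[2-4] = +982.3166 N (tension)
  F[3-4] = -3198.9885 N (compression)
  Rx@0 = -3002.3300 N
  Ry@0 = -2264.8045 N
  Ry@4 = +3044.4345 N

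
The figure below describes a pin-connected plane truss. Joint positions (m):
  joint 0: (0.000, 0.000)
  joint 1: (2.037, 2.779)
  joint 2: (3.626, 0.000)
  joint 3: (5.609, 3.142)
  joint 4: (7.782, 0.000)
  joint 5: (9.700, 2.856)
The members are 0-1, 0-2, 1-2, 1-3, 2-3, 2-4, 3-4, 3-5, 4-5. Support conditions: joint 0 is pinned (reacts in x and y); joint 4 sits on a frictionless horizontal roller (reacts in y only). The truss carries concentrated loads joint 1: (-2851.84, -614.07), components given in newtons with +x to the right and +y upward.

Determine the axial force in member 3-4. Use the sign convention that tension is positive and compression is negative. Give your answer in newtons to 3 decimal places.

1042.806

N=6 nodes, M=9 members, R=3 reactions → 2N=12, M+R=12
member 0 (0-1): L=3.4456, (cx,cy)=(0.5912,0.8065)
member 1 (0-2): L=3.6260, (cx,cy)=(1.0000,0.0000)
member 2 (1-2): L=3.2012, (cx,cy)=(0.4964,-0.8681)
member 3 (1-3): L=3.5904, (cx,cy)=(0.9949,0.1011)
member 4 (2-3): L=3.7154, (cx,cy)=(0.5337,0.8457)
member 5 (2-4): L=4.1560, (cx,cy)=(1.0000,0.0000)
member 6 (3-4): L=3.8202, (cx,cy)=(0.5688,-0.8225)
member 7 (3-5): L=4.1010, (cx,cy)=(0.9976,-0.0697)
member 8 (4-5): L=3.4403, (cx,cy)=(0.5575,0.8302)
solve A·x = −loads:
  F[0-1] = -1824.7732 N (compression)
  F[0-2] = -1773.0569 N (compression)
  F[1-2] = +1129.8834 N (tension)
  F[1-3] = +1218.4551 N (tension)
  F[2-3] = -1159.8747 N (compression)
  F[2-4] = -593.1639 N (compression)
  F[3-4] = +1042.8061 N (tension)
  F[3-5] = -0.0000 N (compression)
  F[4-5] = +0.0000 N (tension)
  Rx@0 = +2851.8400 N
  Ry@0 = +1471.7419 N
  Ry@4 = -857.6719 N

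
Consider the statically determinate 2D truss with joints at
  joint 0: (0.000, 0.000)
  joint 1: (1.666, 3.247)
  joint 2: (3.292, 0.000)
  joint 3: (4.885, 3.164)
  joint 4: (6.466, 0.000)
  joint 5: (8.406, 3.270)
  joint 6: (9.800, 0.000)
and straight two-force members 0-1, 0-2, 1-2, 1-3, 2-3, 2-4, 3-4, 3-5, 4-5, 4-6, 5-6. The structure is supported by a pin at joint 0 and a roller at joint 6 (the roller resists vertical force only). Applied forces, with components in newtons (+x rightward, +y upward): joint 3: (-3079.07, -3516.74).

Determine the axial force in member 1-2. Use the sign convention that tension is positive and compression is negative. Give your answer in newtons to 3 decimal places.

N=7 nodes, M=11 members, R=3 reactions → 2N=14, M+R=14
member 0 (0-1): L=3.6495, (cx,cy)=(0.4565,0.8897)
member 1 (0-2): L=3.2920, (cx,cy)=(1.0000,0.0000)
member 2 (1-2): L=3.6314, (cx,cy)=(0.4478,-0.8942)
member 3 (1-3): L=3.2201, (cx,cy)=(0.9997,-0.0258)
member 4 (2-3): L=3.5424, (cx,cy)=(0.4497,0.8932)
member 5 (2-4): L=3.1740, (cx,cy)=(1.0000,0.0000)
member 6 (3-4): L=3.5370, (cx,cy)=(0.4470,-0.8945)
member 7 (3-5): L=3.5226, (cx,cy)=(0.9995,0.0301)
member 8 (4-5): L=3.8022, (cx,cy)=(0.5102,0.8600)
member 9 (4-6): L=3.3340, (cx,cy)=(1.0000,0.0000)
member 10 (5-6): L=3.5547, (cx,cy)=(0.3922,-0.9199)
solve A·x = −loads:
  F[0-1] = -3099.6843 N (compression)
  F[0-2] = -1664.0462 N (compression)
  F[1-2] = +3166.0073 N (tension)
  F[1-3] = -2833.5902 N (compression)
  F[2-3] = -3169.4456 N (compression)
  F[2-4] = +1178.8660 N (tension)
  F[3-4] = -874.8680 N (compression)
  F[3-5] = -788.1680 N (compression)
  F[4-5] = +909.9682 N (tension)
  F[4-6] = +323.5135 N (tension)
  F[5-6] = -824.9674 N (compression)
  Rx@0 = +3079.0700 N
  Ry@0 = +2757.8525 N
  Ry@6 = +758.8875 N

3166.007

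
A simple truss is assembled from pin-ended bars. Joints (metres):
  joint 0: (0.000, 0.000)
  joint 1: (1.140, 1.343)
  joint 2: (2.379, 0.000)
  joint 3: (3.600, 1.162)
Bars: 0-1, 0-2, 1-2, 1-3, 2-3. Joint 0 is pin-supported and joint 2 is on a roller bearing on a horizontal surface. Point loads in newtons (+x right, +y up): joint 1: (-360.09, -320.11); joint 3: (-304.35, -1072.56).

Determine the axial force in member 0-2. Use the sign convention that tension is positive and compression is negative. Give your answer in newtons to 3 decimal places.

-691.459

N=4 nodes, M=5 members, R=3 reactions → 2N=8, M+R=8
member 0 (0-1): L=1.7616, (cx,cy)=(0.6471,0.7624)
member 1 (0-2): L=2.3790, (cx,cy)=(1.0000,0.0000)
member 2 (1-2): L=1.8272, (cx,cy)=(0.6781,-0.7350)
member 3 (1-3): L=2.4666, (cx,cy)=(0.9973,-0.0734)
member 4 (2-3): L=1.6856, (cx,cy)=(0.7244,0.6894)
solve A·x = −loads:
  F[0-1] = +41.7514 N (tension)
  F[0-2] = -691.4589 N (compression)
  F[1-2] = -555.2792 N (compression)
  F[1-3] = +765.6943 N (tension)
  F[2-3] = -1474.3127 N (compression)
  Rx@0 = +664.4400 N
  Ry@0 = -31.8301 N
  Ry@2 = +1424.5001 N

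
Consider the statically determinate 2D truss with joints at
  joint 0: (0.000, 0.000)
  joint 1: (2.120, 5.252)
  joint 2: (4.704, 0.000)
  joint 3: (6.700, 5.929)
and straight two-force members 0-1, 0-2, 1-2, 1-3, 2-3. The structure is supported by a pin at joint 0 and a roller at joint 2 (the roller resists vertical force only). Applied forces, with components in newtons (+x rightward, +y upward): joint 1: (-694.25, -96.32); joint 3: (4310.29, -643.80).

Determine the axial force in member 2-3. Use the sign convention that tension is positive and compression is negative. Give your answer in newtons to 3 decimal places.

-1422.351

N=4 nodes, M=5 members, R=3 reactions → 2N=8, M+R=8
member 0 (0-1): L=5.6637, (cx,cy)=(0.3743,0.9273)
member 1 (0-2): L=4.7040, (cx,cy)=(1.0000,0.0000)
member 2 (1-2): L=5.8533, (cx,cy)=(0.4415,-0.8973)
member 3 (1-3): L=4.6298, (cx,cy)=(0.9893,0.1462)
member 4 (2-3): L=6.2560, (cx,cy)=(0.3191,0.9477)
solve A·x = −loads:
  F[0-1] = +5260.3081 N (tension)
  F[0-2] = +1647.0476 N (tension)
  F[1-2] = -4758.8402 N (compression)
  F[1-3] = +4815.8650 N (tension)
  F[2-3] = -1422.3507 N (compression)
  Rx@0 = -3616.0400 N
  Ry@0 = -4877.9002 N
  Ry@2 = +5618.0202 N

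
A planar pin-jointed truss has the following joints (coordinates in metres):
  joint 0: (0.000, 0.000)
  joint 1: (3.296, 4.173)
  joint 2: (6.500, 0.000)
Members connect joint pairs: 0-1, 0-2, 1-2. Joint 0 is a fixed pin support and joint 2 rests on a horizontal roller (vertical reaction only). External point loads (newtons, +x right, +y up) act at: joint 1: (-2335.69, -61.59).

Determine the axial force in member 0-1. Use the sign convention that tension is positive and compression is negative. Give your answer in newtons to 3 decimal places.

-1949.520

N=3 nodes, M=3 members, R=3 reactions → 2N=6, M+R=6
member 0 (0-1): L=5.3177, (cx,cy)=(0.6198,0.7847)
member 1 (0-2): L=6.5000, (cx,cy)=(1.0000,0.0000)
member 2 (1-2): L=5.2611, (cx,cy)=(0.6090,-0.7932)
solve A·x = −loads:
  F[0-1] = -1949.5195 N (compression)
  F[0-2] = -1127.3367 N (compression)
  F[1-2] = +1851.1457 N (tension)
  Rx@0 = +2335.6900 N
  Ry@0 = +1529.8721 N
  Ry@2 = -1468.2821 N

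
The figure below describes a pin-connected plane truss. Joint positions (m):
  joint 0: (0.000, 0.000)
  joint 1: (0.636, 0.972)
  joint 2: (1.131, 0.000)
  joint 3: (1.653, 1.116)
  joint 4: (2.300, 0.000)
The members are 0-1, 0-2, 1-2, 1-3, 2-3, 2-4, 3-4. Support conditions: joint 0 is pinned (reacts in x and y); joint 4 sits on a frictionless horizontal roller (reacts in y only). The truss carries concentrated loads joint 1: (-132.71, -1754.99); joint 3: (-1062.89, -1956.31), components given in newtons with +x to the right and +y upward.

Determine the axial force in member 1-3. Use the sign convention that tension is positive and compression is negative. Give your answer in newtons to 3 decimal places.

-1654.830

N=5 nodes, M=7 members, R=3 reactions → 2N=10, M+R=10
member 0 (0-1): L=1.1616, (cx,cy)=(0.5475,0.8368)
member 1 (0-2): L=1.1310, (cx,cy)=(1.0000,0.0000)
member 2 (1-2): L=1.0908, (cx,cy)=(0.4538,-0.8911)
member 3 (1-3): L=1.0271, (cx,cy)=(0.9901,0.1402)
member 4 (2-3): L=1.2320, (cx,cy)=(0.4237,0.9058)
member 5 (2-4): L=1.1690, (cx,cy)=(1.0000,0.0000)
member 6 (3-4): L=1.2900, (cx,cy)=(0.5016,-0.8651)
solve A·x = −loads:
  F[0-1] = -2858.3512 N (compression)
  F[0-2] = +369.4264 N (tension)
  F[1-2] = +454.3187 N (tension)
  F[1-3] = -1654.8303 N (compression)
  F[2-3] = -446.9422 N (compression)
  F[2-4] = +764.9600 N (tension)
  F[3-4] = -1525.1746 N (compression)
  Rx@0 = +1195.6000 N
  Ry@0 = +2391.8327 N
  Ry@4 = +1319.4673 N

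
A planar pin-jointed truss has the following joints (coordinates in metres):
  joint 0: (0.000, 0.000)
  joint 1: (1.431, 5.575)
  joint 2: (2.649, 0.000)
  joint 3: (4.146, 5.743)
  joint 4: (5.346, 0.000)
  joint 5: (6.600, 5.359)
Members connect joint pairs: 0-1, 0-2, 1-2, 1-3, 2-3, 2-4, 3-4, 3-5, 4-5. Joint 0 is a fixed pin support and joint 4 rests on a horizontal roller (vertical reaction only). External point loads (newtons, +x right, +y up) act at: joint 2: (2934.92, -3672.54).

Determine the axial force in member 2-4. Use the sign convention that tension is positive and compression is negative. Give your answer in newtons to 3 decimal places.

380.244

N=6 nodes, M=9 members, R=3 reactions → 2N=12, M+R=12
member 0 (0-1): L=5.7557, (cx,cy)=(0.2486,0.9686)
member 1 (0-2): L=2.6490, (cx,cy)=(1.0000,0.0000)
member 2 (1-2): L=5.7065, (cx,cy)=(0.2134,-0.9770)
member 3 (1-3): L=2.7202, (cx,cy)=(0.9981,0.0618)
member 4 (2-3): L=5.9349, (cx,cy)=(0.2522,0.9677)
member 5 (2-4): L=2.6970, (cx,cy)=(1.0000,0.0000)
member 6 (3-4): L=5.8670, (cx,cy)=(0.2045,-0.9789)
member 7 (3-5): L=2.4839, (cx,cy)=(0.9880,-0.1546)
member 8 (4-5): L=5.5038, (cx,cy)=(0.2278,0.9737)
solve A·x = −loads:
  F[0-1] = -1912.8186 N (compression)
  F[0-2] = +3410.4887 N (tension)
  F[1-2] = +1841.4434 N (tension)
  F[1-3] = -870.2692 N (compression)
  F[2-3] = +1936.1347 N (tension)
  F[2-4] = +380.2436 N (tension)
  F[3-4] = -1859.0843 N (compression)
  F[3-5] = +0.0000 N (tension)
  F[4-5] = -0.0000 N (compression)
  Rx@0 = -2934.9200 N
  Ry@0 = +1852.7573 N
  Ry@4 = +1819.7827 N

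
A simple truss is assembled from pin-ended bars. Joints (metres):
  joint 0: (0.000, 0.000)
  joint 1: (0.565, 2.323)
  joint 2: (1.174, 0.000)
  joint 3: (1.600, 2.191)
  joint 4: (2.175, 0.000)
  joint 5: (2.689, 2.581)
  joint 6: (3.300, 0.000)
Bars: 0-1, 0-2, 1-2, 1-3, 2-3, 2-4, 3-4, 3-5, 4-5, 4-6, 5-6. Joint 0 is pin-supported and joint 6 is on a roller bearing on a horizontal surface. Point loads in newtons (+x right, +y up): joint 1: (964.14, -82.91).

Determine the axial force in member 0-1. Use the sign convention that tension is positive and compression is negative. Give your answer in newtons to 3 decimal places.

N=7 nodes, M=11 members, R=3 reactions → 2N=14, M+R=14
member 0 (0-1): L=2.3907, (cx,cy)=(0.2363,0.9717)
member 1 (0-2): L=1.1740, (cx,cy)=(1.0000,0.0000)
member 2 (1-2): L=2.4015, (cx,cy)=(0.2536,-0.9673)
member 3 (1-3): L=1.0434, (cx,cy)=(0.9920,-0.1265)
member 4 (2-3): L=2.2320, (cx,cy)=(0.1909,0.9816)
member 5 (2-4): L=1.0010, (cx,cy)=(1.0000,0.0000)
member 6 (3-4): L=2.2652, (cx,cy)=(0.2538,-0.9672)
member 7 (3-5): L=1.1567, (cx,cy)=(0.9414,0.3372)
member 8 (4-5): L=2.6317, (cx,cy)=(0.1953,0.9807)
member 9 (4-6): L=1.1250, (cx,cy)=(1.0000,0.0000)
member 10 (5-6): L=2.6523, (cx,cy)=(0.2304,-0.9731)
solve A·x = −loads:
  F[0-1] = +627.7641 N (tension)
  F[0-2] = +815.7804 N (tension)
  F[1-2] = -629.8065 N (compression)
  F[1-3] = -661.3810 N (compression)
  F[2-3] = +620.6276 N (tension)
  F[2-4] = +537.6154 N (tension)
  F[3-4] = -836.7651 N (compression)
  F[3-5] = -345.4357 N (compression)
  F[4-5] = +825.2511 N (tension)
  F[4-6] = +164.0281 N (tension)
  F[5-6] = -712.0419 N (compression)
  Rx@0 = -964.1400 N
  Ry@0 = -609.9813 N
  Ry@6 = +692.8913 N

627.764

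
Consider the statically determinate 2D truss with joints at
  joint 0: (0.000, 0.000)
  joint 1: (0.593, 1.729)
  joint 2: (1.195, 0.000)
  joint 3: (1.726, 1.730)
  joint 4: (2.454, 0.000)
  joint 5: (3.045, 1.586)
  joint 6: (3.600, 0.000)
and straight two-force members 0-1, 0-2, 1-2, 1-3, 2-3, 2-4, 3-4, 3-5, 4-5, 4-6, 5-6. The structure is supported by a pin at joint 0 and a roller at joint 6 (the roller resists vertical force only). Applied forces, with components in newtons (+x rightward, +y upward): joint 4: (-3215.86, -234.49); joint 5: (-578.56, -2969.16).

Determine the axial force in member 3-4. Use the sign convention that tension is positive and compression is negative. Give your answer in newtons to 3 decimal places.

N=7 nodes, M=11 members, R=3 reactions → 2N=14, M+R=14
member 0 (0-1): L=1.8279, (cx,cy)=(0.3244,0.9459)
member 1 (0-2): L=1.1950, (cx,cy)=(1.0000,0.0000)
member 2 (1-2): L=1.8308, (cx,cy)=(0.3288,-0.9444)
member 3 (1-3): L=1.1330, (cx,cy)=(1.0000,0.0009)
member 4 (2-3): L=1.8097, (cx,cy)=(0.2934,0.9560)
member 5 (2-4): L=1.2590, (cx,cy)=(1.0000,0.0000)
member 6 (3-4): L=1.8769, (cx,cy)=(0.3879,-0.9217)
member 7 (3-5): L=1.3268, (cx,cy)=(0.9941,-0.1085)
member 8 (4-5): L=1.6925, (cx,cy)=(0.3492,0.9371)
member 9 (4-6): L=1.1460, (cx,cy)=(1.0000,0.0000)
member 10 (5-6): L=1.6803, (cx,cy)=(0.3303,-0.9439)
solve A·x = −loads:
  F[0-1] = -832.2962 N (compression)
  F[0-2] = -3524.4046 N (compression)
  F[1-2] = +833.1264 N (tension)
  F[1-3] = -543.9619 N (compression)
  F[2-3] = -823.0273 N (compression)
  F[2-4] = -3008.9610 N (compression)
  F[3-4] = +992.7902 N (tension)
  F[3-5] = -1177.4840 N (compression)
  F[4-5] = -726.2965 N (compression)
  F[4-6] = +845.5774 N (tension)
  F[5-6] = -2560.0485 N (compression)
  Rx@0 = +3794.4200 N
  Ry@0 = +787.2793 N
  Ry@6 = +2416.3707 N

992.790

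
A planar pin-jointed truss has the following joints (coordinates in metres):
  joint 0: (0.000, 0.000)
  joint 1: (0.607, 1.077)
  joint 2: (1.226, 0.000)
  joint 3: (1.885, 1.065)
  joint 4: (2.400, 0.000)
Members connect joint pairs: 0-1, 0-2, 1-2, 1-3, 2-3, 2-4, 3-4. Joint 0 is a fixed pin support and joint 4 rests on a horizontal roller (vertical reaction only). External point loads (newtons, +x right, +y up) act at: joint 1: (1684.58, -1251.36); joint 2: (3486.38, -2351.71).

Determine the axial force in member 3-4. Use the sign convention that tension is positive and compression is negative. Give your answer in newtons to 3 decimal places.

-2525.672

N=5 nodes, M=7 members, R=3 reactions → 2N=10, M+R=10
member 0 (0-1): L=1.2363, (cx,cy)=(0.4910,0.8712)
member 1 (0-2): L=1.2260, (cx,cy)=(1.0000,0.0000)
member 2 (1-2): L=1.2422, (cx,cy)=(0.4983,-0.8670)
member 3 (1-3): L=1.2781, (cx,cy)=(1.0000,-0.0094)
member 4 (2-3): L=1.2524, (cx,cy)=(0.5262,0.8504)
member 5 (2-4): L=1.1740, (cx,cy)=(1.0000,0.0000)
member 6 (3-4): L=1.1830, (cx,cy)=(0.4353,-0.9003)
solve A·x = −loads:
  F[0-1] = -1525.8802 N (compression)
  F[0-2] = +5920.1530 N (tension)
  F[1-2] = +116.8766 N (tension)
  F[1-3] = -2492.1231 N (compression)
  F[2-3] = +2646.3599 N (tension)
  F[2-4] = +1099.5259 N (tension)
  F[3-4] = -2525.6720 N (compression)
  Rx@0 = -5170.9600 N
  Ry@0 = +1329.2931 N
  Ry@4 = +2273.7769 N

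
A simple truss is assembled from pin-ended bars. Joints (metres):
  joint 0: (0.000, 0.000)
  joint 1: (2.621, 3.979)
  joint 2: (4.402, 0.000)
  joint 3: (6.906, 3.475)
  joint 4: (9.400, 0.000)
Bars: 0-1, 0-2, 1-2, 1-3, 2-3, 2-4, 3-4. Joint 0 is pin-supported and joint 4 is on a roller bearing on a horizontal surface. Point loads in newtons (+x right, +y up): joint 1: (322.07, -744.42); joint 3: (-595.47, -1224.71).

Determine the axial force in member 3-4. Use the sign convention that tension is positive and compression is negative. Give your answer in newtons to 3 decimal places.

N=5 nodes, M=7 members, R=3 reactions → 2N=10, M+R=10
member 0 (0-1): L=4.7647, (cx,cy)=(0.5501,0.8351)
member 1 (0-2): L=4.4020, (cx,cy)=(1.0000,0.0000)
member 2 (1-2): L=4.3594, (cx,cy)=(0.4085,-0.9127)
member 3 (1-3): L=4.3145, (cx,cy)=(0.9932,-0.1168)
member 4 (2-3): L=4.2832, (cx,cy)=(0.5846,0.8113)
member 5 (2-4): L=4.9980, (cx,cy)=(1.0000,0.0000)
member 6 (3-4): L=4.2773, (cx,cy)=(0.5831,-0.8124)
solve A·x = −loads:
  F[0-1] = -1132.3065 N (compression)
  F[0-2] = +349.4711 N (tension)
  F[1-2] = +361.1925 N (tension)
  F[1-3] = -1100.0345 N (compression)
  F[2-3] = -406.3472 N (compression)
  F[2-4] = +734.5890 N (tension)
  F[3-4] = -1259.8592 N (compression)
  Rx@0 = +273.4000 N
  Ry@0 = +945.5949 N
  Ry@4 = +1023.5351 N

-1259.859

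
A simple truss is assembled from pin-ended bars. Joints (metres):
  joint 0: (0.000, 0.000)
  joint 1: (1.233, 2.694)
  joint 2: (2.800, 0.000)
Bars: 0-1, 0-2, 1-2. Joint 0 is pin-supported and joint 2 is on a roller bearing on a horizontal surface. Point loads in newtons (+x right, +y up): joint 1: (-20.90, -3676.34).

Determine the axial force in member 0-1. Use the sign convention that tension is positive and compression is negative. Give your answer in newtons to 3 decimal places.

N=3 nodes, M=3 members, R=3 reactions → 2N=6, M+R=6
member 0 (0-1): L=2.9628, (cx,cy)=(0.4162,0.9093)
member 1 (0-2): L=2.8000, (cx,cy)=(1.0000,0.0000)
member 2 (1-2): L=3.1166, (cx,cy)=(0.5028,-0.8644)
solve A·x = −loads:
  F[0-1] = -2284.8044 N (compression)
  F[0-2] = +929.9591 N (tension)
  F[1-2] = -1849.5852 N (compression)
  Rx@0 = +20.9000 N
  Ry@0 = +2077.5462 N
  Ry@2 = +1598.7938 N

-2284.804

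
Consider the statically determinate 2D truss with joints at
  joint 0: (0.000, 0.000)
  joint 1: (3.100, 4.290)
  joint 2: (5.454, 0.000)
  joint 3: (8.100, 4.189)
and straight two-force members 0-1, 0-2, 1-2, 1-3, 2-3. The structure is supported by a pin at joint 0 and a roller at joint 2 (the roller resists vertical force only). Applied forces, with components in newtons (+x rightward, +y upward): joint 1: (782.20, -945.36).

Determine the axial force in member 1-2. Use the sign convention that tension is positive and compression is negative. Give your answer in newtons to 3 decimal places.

-1314.712

N=4 nodes, M=5 members, R=3 reactions → 2N=8, M+R=8
member 0 (0-1): L=5.2928, (cx,cy)=(0.5857,0.8105)
member 1 (0-2): L=5.4540, (cx,cy)=(1.0000,0.0000)
member 2 (1-2): L=4.8934, (cx,cy)=(0.4811,-0.8767)
member 3 (1-3): L=5.0010, (cx,cy)=(0.9998,-0.0202)
member 4 (2-3): L=4.9547, (cx,cy)=(0.5340,0.8455)
solve A·x = −loads:
  F[0-1] = +255.6787 N (tension)
  F[0-2] = +632.4497 N (tension)
  F[1-2] = -1314.7122 N (compression)
  F[1-3] = +0.0000 N (tension)
  F[2-3] = -0.0000 N (compression)
  Rx@0 = -782.2000 N
  Ry@0 = -207.2352 N
  Ry@2 = +1152.5952 N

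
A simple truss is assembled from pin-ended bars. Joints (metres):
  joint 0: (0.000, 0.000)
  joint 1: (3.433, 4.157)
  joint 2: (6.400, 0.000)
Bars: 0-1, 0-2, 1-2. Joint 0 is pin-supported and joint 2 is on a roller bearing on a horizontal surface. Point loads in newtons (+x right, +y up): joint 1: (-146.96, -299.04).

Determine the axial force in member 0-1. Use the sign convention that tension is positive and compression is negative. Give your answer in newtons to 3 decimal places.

-303.594

N=3 nodes, M=3 members, R=3 reactions → 2N=6, M+R=6
member 0 (0-1): L=5.3913, (cx,cy)=(0.6368,0.7711)
member 1 (0-2): L=6.4000, (cx,cy)=(1.0000,0.0000)
member 2 (1-2): L=5.1072, (cx,cy)=(0.5809,-0.8139)
solve A·x = −loads:
  F[0-1] = -303.5940 N (compression)
  F[0-2] = +46.3584 N (tension)
  F[1-2] = -79.7988 N (compression)
  Rx@0 = +146.9600 N
  Ry@0 = +234.0882 N
  Ry@2 = +64.9518 N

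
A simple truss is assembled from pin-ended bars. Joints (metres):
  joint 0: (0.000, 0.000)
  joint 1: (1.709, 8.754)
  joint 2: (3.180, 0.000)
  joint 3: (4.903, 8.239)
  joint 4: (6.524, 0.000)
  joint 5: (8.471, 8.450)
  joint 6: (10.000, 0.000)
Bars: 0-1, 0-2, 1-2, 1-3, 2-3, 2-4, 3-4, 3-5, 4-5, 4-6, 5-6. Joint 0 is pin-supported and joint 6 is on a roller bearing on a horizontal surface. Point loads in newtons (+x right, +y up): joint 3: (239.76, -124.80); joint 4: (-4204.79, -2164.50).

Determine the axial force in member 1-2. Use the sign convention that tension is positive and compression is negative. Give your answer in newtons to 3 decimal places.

664.878

N=7 nodes, M=11 members, R=3 reactions → 2N=14, M+R=14
member 0 (0-1): L=8.9193, (cx,cy)=(0.1916,0.9815)
member 1 (0-2): L=3.1800, (cx,cy)=(1.0000,0.0000)
member 2 (1-2): L=8.8767, (cx,cy)=(0.1657,-0.9862)
member 3 (1-3): L=3.2353, (cx,cy)=(0.9872,-0.1592)
member 4 (2-3): L=8.4172, (cx,cy)=(0.2047,0.9788)
member 5 (2-4): L=3.3440, (cx,cy)=(1.0000,0.0000)
member 6 (3-4): L=8.3969, (cx,cy)=(0.1930,-0.9812)
member 7 (3-5): L=3.5742, (cx,cy)=(0.9983,0.0590)
member 8 (4-5): L=8.6714, (cx,cy)=(0.2245,0.9745)
member 9 (4-6): L=3.4760, (cx,cy)=(1.0000,0.0000)
member 10 (5-6): L=8.5872, (cx,cy)=(0.1781,-0.9840)
solve A·x = −loads:
  F[0-1] = -630.1278 N (compression)
  F[0-2] = -3844.2926 N (compression)
  F[1-2] = +664.8783 N (tension)
  F[1-3] = -233.8996 N (compression)
  F[2-3] = -669.8701 N (compression)
  F[2-4] = -3596.9911 N (compression)
  F[3-4] = +461.1188 N (tension)
  F[3-5] = -698.0336 N (compression)
  F[4-5] = +1756.9144 N (tension)
  F[4-6] = +302.3344 N (tension)
  F[5-6] = -1697.9804 N (compression)
  Rx@0 = +3965.0300 N
  Ry@0 = +618.4525 N
  Ry@6 = +1670.8475 N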